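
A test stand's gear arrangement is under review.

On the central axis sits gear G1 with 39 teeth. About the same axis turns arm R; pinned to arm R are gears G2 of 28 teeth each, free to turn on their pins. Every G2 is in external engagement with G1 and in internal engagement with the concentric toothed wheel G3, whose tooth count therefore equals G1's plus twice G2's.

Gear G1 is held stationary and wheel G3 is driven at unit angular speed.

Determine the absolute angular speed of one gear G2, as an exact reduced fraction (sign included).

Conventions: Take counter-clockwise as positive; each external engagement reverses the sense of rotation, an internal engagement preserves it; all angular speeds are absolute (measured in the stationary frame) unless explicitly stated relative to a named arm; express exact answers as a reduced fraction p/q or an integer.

95/56

recognized (axles ride arm R): planetary set, 39/28/95 teeth
ring teeth: 39 + 2·28 = 95
39(ω_sun−ω_arm) = −95(ω_ring−ω_arm),  ω_sun = 0, ω_ring = 1
39(0−ω_arm) = −95(1−ω_arm)  ⇒  134·ω_arm = 95  ⇒  ω_arm = 95/134
sun–planet mesh: 39·(0−95/134) = −28·(ω_p−ω_arm)  ⇒  ω_p−ω_arm = 3705/3752
ω_p = 95/134 + 3705/3752 = 95/56
exact speed ratio = 95/56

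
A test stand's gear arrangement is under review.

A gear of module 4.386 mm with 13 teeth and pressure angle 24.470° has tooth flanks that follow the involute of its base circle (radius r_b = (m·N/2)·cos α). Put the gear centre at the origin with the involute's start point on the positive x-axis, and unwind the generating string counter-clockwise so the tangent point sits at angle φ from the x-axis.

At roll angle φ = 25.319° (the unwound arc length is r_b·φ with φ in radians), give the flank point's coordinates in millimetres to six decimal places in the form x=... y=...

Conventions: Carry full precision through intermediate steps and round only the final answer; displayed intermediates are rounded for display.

topology: single-mesh involute geometry — m = 4.386, N = 13
pitch radius r_p = m·N/2 = 4.386·13/2 = 28.509000
base radius r_b = r_p·cos α = 28.509000·cos 24.470° = 25.948273
roll angle φ = 25.319° = 0.44189991 rad
x = r_b·(cos φ + φ·sin φ) = 28.359455
y = r_b·(sin φ − φ·cos φ) = 0.731905

x=28.359455 y=0.731905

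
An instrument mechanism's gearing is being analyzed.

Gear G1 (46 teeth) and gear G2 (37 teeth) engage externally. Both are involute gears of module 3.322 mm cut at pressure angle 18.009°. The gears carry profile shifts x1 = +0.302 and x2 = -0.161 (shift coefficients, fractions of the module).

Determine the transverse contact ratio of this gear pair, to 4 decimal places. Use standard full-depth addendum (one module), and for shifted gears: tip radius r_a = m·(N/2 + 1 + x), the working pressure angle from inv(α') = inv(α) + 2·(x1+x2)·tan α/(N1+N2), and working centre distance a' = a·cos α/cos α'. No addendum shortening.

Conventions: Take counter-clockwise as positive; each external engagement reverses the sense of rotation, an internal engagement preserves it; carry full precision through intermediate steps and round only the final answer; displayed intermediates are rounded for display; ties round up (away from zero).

1.7894

recognized (one external pair, fixed centres): single-mesh tooth geometry, m = 3.322, N1 = 46, N2 = 37
base radii: r_b1 = 72.662715, r_b2 = 58.446096
tip radii: r_a1 = 80.731244, r_a2 = 64.244158
inv(α') = inv(18.009°) + 2·(+0.302-0.161)·tan α/(46+37) = 0.01188156  ⇒  α' = 18.58766°
a' = a·cos α / cos α' = 137.8630·cos 18.009°/cos 18.58766° = 138.324202
action lengths: √(r_a1²−r_b1²) = 35.180445, √(r_a2²−r_b2²) = 26.671439
base pitch p_b = π·m·cos α = 9.925072
CR = (35.180445 + 26.671439 − 138.324202·sin 18.58766°)/9.925072 = 1.789442
contact ratio ≈ 1.7894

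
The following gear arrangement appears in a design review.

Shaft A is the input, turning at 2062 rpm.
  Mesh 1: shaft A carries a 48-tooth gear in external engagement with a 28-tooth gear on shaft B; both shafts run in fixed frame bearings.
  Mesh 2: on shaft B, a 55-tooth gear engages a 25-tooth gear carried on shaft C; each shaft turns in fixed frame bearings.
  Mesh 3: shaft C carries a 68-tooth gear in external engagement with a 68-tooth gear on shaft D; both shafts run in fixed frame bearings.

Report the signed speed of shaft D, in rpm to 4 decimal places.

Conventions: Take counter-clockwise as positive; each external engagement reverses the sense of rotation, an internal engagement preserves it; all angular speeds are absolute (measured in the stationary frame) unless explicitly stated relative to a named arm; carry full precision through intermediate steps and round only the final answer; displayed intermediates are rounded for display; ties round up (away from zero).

class = fixed-axis compound train [3 meshes; 3 ratios multiply, 3 sense flips]
mesh 1 [48T→28T]: ω = 2062.0000×48/28 = 3534.8571 rpm, sense flips to −
mesh 2 [55T→25T]: ω = 3534.8571×55/25 = 7776.6857 rpm, sense flips to +
mesh 3 [68T→68T]: ω = 7776.6857×68/68 = 7776.6857 rpm, sense flips to −
signed output speed = -7776.6857 rpm

-7776.6857 rpm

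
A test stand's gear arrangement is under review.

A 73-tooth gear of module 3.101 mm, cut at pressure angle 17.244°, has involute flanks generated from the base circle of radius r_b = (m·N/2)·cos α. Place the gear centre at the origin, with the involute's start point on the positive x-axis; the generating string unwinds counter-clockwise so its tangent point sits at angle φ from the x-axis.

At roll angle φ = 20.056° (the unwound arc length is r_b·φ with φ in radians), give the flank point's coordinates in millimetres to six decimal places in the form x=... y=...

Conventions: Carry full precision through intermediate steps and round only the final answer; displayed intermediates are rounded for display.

topology: single-mesh involute geometry — m = 3.101, N = 73
pitch radius r_p = m·N/2 = 3.101·73/2 = 113.186500
base radius r_b = r_p·cos α = 113.186500·cos 17.244° = 108.098879
roll angle φ = 20.056° = 0.35004323 rad
x = r_b·(cos φ + φ·sin φ) = 114.520078
y = r_b·(sin φ − φ·cos φ) = 1.526632

x=114.520078 y=1.526632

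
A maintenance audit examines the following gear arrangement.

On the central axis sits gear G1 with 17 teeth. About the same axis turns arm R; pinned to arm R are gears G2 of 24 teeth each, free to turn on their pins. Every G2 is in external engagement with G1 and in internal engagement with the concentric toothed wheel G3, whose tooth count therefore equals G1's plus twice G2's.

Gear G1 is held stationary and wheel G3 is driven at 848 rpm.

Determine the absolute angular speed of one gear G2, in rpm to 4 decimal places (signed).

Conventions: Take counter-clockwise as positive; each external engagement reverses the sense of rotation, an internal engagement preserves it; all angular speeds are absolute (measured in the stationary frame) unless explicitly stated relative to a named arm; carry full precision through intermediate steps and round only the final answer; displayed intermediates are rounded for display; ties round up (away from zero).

topology: planetary set — G1 17T / G2 24T / G3 65T, arm = carrier (Willis)
normalise by the input: solve with ω_ring = 1, then scale by 848 rpm
ring teeth: 17 + 2·24 = 65
17(ω_sun−ω_arm) = −65(ω_ring−ω_arm),  ω_sun = 0, ω_ring = 1
17(0−ω_arm) = −65(1−ω_arm)  ⇒  82·ω_arm = 65  ⇒  ω_arm = 65/82
sun–planet mesh: 17·(0−65/82) = −24·(ω_p−ω_arm)  ⇒  ω_p−ω_arm = 1105/1968
ω_p = 65/82 + 1105/1968 = 65/48
scale: ω_p = 65/48 × 848 rpm = +1148.3333 rpm

+1148.3333 rpm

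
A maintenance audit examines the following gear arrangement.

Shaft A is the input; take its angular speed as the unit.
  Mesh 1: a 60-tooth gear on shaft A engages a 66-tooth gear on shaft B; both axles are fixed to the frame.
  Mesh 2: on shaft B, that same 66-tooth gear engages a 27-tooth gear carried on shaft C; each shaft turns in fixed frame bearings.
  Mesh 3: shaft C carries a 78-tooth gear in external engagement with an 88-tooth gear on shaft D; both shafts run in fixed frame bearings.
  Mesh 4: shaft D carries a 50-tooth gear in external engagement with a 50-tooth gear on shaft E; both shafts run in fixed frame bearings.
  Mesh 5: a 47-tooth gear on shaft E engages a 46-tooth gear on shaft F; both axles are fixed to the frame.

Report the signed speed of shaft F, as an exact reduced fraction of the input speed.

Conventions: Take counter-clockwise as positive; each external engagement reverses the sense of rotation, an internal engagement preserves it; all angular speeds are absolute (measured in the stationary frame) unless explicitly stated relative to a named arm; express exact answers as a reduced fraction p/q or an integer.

5-mesh fixed-axis compound train (all bearings frame-fixed)
mesh 1 [60T→66T]: |ω|/ω_in = 1×60/66 = 10/11, sense flips to −
mesh 2 [66T→27T]: |ω|/ω_in = (10/11)×66/27 = 20/9, sense flips to +
mesh 3 [78T→88T]: |ω|/ω_in = (20/9)×78/88 = 65/33, sense flips to −
mesh 4 [50T→50T]: |ω|/ω_in = (65/33)×50/50 = 65/33, sense flips to +
mesh 5 [47T→46T]: |ω|/ω_in = (65/33)×47/46 = 3055/1518, sense flips to −
signed output speed (× input speed) = -3055/1518

-3055/1518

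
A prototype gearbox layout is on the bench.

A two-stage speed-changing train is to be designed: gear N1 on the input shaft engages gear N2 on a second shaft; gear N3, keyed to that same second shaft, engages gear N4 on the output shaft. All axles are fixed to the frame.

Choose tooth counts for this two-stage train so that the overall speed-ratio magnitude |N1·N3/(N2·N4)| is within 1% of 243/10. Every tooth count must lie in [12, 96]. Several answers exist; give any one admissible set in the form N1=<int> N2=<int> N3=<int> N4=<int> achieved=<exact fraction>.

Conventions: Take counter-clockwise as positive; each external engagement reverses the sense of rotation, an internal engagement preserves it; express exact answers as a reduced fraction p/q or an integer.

N1=54 N2=12 N3=81 N4=15 achieved=243/10

topology: fixed-axis compound train — 2 stages, target 243/10
target = 243/10 in lowest terms: an exact hit needs N1·N3 = k·243 and N2·N4 = k·10 for one integer k, every count in [12, 96]; additionally prefer no 1:1 stage (N1 ≠ N2, N3 ≠ N4)
k = 1…17: no 1:1-free in-range split of k·243 and k·10 into factor pairs; take k = 18
k = 18: N1·N3 = 4374 = 54·81, N2·N4 = 180 = 12·15
achieved = 54·81/(12·15) = 243/10; |achieved − target| = 0 ≤ 243/1000 ✓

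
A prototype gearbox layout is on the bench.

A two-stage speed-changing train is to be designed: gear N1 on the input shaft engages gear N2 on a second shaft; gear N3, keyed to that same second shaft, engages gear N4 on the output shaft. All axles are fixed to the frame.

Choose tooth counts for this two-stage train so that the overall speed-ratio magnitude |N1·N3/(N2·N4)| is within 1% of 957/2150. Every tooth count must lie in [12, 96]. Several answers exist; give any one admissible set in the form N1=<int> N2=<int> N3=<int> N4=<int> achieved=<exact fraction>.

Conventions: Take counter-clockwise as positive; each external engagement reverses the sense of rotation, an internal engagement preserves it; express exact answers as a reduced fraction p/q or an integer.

N1=29 N2=25 N3=33 N4=86 achieved=957/2150

class = fixed-axis compound train [2-stage, 957/2150 wanted]
target = 957/2150 in lowest terms: an exact hit needs N1·N3 = k·957 and N2·N4 = k·2150 for one integer k, every count in [12, 96]; additionally prefer no 1:1 stage (N1 ≠ N2, N3 ≠ N4)
k = 1: N1·N3 = 957 = 29·33, N2·N4 = 2150 = 25·86
achieved = 29·33/(25·86) = 957/2150; |achieved − target| = 0 ≤ 957/215000 ✓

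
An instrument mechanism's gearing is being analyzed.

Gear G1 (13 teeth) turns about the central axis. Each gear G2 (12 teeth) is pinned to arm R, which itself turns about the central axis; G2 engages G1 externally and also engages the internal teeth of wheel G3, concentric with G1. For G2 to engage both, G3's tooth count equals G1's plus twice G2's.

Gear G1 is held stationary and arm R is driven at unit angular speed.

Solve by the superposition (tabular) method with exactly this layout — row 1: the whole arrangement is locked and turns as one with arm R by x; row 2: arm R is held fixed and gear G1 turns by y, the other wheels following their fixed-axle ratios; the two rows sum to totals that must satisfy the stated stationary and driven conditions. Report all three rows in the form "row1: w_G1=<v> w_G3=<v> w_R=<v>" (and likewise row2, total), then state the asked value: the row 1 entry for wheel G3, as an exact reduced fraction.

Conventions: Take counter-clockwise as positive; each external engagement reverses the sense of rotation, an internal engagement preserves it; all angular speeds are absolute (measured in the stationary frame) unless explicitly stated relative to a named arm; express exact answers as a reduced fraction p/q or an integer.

topology: planetary set — G1 13T / G2 12T / G3 37T, arm = carrier (Willis)
superposition row 1 [locked train]: every member turns x
row 2 — arm fixed, fixed-axis ratios: sun y, ring −(13/37)·y, arm 0
boundary: total ω_sun = x + y = 0 and total ω_arm = x = 1  ⇒  y = -1, x = 1
row 2 ring = −(13/37)·(-1) = 13/37
totals (row 1 + row 2): sun 1 + (-1) = 0, ring 1 + 13/37 = 50/37, arm 1 + 0 = 1
asked cell (row1, ring) = 1

row1: w_G1=1 w_G3=1 w_R=1
row2: w_G1=-1 w_G3=13/37 w_R=0
total: w_G1=0 w_G3=50/37 w_R=1
asked value: 1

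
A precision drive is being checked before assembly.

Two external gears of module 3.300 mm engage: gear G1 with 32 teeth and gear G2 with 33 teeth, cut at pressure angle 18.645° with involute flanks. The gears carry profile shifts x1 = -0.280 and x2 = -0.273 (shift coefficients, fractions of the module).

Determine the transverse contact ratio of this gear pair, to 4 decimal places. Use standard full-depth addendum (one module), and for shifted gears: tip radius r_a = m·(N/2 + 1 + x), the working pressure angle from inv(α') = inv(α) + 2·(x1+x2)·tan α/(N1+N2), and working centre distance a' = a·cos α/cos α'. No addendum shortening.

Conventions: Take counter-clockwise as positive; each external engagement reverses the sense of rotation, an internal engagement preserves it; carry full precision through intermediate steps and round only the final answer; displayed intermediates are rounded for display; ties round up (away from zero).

class = single-mesh tooth geometry [involute pair 32T × 33T, m = 3.300]
base radii: r_b1 = 50.028930, r_b2 = 51.592334
tip radii: r_a1 = 55.176000, r_a2 = 56.849100
inv(α') = inv(18.645°) + 2·(-0.280-0.273)·tan α/(32+33) = 0.00625393  ⇒  α' = 15.08262°
a' = a·cos α / cos α' = 107.2500·cos 18.645°/cos 15.08262° = 105.246848
action lengths: √(r_a1²−r_b1²) = 23.270092, √(r_a2²−r_b2²) = 23.875746
base pitch p_b = π·m·cos α = 9.823157
CR = (23.270092 + 23.875746 − 105.246848·sin 15.08262°)/9.823157 = 2.011511
contact ratio ≈ 2.0115

2.0115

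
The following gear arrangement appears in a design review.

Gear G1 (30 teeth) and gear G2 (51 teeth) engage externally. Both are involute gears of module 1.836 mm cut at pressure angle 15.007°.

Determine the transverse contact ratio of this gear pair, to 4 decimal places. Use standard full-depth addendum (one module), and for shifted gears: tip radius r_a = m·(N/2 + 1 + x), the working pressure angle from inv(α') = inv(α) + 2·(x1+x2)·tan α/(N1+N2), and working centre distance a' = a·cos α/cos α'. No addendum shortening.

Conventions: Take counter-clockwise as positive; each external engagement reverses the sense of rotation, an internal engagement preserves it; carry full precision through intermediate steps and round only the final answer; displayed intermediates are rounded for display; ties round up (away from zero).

recognized (one external pair, fixed centres): single-mesh tooth geometry, m = 1.836, N1 = 30, N2 = 51
base radii: r_b1 = 26.600726, r_b2 = 45.221235
tip radii: r_a1 = 29.376000, r_a2 = 48.654000
no profile shift: α' = α, a' = a
action lengths: √(r_a1²−r_b1²) = 12.463978, √(r_a2²−r_b2²) = 17.951369
base pitch p_b = π·m·cos α = 5.571243
CR = (12.463978 + 17.951369 − 74.358000·sin 15.00700°)/5.571243 = 2.003378
contact ratio ≈ 2.0034

2.0034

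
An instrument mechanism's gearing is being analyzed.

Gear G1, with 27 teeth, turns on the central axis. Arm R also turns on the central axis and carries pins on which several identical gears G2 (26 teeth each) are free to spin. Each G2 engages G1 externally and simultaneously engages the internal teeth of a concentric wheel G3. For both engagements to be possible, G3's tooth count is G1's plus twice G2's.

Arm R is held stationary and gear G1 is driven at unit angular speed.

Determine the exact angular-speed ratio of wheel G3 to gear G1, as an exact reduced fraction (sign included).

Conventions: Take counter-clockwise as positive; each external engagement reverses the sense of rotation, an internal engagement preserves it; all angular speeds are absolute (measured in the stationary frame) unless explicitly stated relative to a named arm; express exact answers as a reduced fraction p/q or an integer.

-27/79

recognized (axles ride arm R): planetary set, 27/26/79 teeth
ring teeth: 27 + 2·26 = 79
27(ω_sun−ω_arm) = −79(ω_ring−ω_arm),  ω_arm = 0, ω_sun = 1
ω_ring = 0 − (27/79)(1−0) = -27/79
ω_out/ω_in = -27/79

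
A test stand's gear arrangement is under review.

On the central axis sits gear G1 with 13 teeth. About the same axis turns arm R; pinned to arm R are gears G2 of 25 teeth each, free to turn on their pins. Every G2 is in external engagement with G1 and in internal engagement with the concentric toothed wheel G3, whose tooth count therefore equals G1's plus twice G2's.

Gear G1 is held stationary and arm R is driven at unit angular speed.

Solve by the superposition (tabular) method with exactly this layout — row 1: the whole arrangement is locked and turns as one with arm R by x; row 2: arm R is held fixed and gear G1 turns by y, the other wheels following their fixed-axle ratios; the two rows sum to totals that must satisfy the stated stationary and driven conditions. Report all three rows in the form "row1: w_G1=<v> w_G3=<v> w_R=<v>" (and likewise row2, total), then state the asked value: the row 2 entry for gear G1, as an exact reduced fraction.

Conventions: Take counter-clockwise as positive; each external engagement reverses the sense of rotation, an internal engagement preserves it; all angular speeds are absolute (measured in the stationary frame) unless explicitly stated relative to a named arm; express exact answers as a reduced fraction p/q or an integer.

topology: planetary set — G1 13T / G2 25T / G3 63T, arm = carrier (Willis)
row 1 — lock + rotate with arm: ω_sun = ω_ring = ω_arm = x
row 2 — arm fixed, fixed-axis ratios: sun y, ring −(13/63)·y, arm 0
boundary: total ω_sun = x + y = 0 and total ω_arm = x = 1  ⇒  y = -1, x = 1
row 2 ring = −(13/63)·(-1) = 13/63
totals (row 1 + row 2): sun 1 + (-1) = 0, ring 1 + 13/63 = 76/63, arm 1 + 0 = 1
asked cell (row2, sun) = -1

row1: w_G1=1 w_G3=1 w_R=1
row2: w_G1=-1 w_G3=13/63 w_R=0
total: w_G1=0 w_G3=76/63 w_R=1
asked value: -1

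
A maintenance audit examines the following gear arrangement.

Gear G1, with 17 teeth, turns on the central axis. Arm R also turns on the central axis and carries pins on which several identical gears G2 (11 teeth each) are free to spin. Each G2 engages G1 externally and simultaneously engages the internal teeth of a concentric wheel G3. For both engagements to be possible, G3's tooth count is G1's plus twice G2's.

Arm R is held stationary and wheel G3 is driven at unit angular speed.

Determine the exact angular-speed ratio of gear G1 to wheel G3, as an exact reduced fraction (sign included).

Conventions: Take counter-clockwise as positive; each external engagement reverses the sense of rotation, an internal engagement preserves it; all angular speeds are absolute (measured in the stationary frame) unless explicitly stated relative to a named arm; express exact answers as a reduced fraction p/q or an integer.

-39/17

class = planetary set [G3 = 17+2·11 = 39; Willis about the carrier]
ring teeth: 17 + 2·11 = 39
17(ω_sun−ω_arm) = −39(ω_ring−ω_arm),  ω_arm = 0, ω_ring = 1
ω_sun = 0 − (39/17)(1−0) = -39/17
ω_out/ω_in = -39/17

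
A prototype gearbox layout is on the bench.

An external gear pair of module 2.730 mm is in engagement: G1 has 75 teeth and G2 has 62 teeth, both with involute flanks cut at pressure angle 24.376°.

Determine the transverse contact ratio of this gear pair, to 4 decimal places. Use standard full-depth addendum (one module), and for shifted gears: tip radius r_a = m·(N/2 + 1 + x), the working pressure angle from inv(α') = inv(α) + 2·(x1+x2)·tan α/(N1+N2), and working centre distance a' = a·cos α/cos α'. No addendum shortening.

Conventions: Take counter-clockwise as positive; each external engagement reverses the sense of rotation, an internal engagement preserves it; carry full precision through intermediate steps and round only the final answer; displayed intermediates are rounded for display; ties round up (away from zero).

1.5895

class = single-mesh tooth geometry [involute pair 75T × 62T, m = 2.730]
base radii: r_b1 = 93.248947, r_b2 = 77.085796
tip radii: r_a1 = 105.105000, r_a2 = 87.360000
no profile shift: α' = α, a' = a
action lengths: √(r_a1²−r_b1²) = 48.494278, √(r_a2²−r_b2²) = 41.104132
base pitch p_b = π·m·cos α = 7.812005
CR = (48.494278 + 41.104132 − 187.005000·sin 24.37600°)/7.812005 = 1.589497
contact ratio ≈ 1.5895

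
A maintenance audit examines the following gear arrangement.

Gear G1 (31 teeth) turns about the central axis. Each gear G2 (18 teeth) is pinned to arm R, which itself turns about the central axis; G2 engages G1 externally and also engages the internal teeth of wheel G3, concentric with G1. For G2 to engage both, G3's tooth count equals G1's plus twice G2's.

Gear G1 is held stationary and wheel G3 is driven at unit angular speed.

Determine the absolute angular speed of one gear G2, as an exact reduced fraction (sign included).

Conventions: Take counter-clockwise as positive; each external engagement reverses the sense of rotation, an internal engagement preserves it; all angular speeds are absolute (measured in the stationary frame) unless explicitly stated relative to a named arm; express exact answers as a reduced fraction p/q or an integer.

planetary set (31T centre, 18T on arm, 67T internal) — Willis relation
ring teeth: 31 + 2·18 = 67
31(ω_sun−ω_arm) = −67(ω_ring−ω_arm),  ω_sun = 0, ω_ring = 1
31(0−ω_arm) = −67(1−ω_arm)  ⇒  98·ω_arm = 67  ⇒  ω_arm = 67/98
sun–planet mesh: 31·(0−67/98) = −18·(ω_p−ω_arm)  ⇒  ω_p−ω_arm = 2077/1764
ω_p = 67/98 + 2077/1764 = 67/36
exact speed ratio = 67/36

67/36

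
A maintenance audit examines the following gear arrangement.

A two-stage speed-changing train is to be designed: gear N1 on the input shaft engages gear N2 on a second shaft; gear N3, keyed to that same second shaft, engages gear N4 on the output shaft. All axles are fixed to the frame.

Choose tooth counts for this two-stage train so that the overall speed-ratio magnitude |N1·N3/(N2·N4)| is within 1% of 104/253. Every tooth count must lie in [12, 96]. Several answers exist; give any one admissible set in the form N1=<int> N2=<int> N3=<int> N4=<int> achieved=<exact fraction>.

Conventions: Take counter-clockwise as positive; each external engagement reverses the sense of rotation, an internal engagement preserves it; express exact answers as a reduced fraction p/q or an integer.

N1=13 N2=22 N3=16 N4=23 achieved=104/253

class = fixed-axis compound train [2-stage, 104/253 wanted]
target = 104/253 in lowest terms: an exact hit needs N1·N3 = k·104 and N2·N4 = k·253 for one integer k, every count in [12, 96]; additionally prefer no 1:1 stage (N1 ≠ N2, N3 ≠ N4)
k = 1: no 1:1-free in-range split of k·104 and k·253 into factor pairs; take k = 2
k = 2: N1·N3 = 208 = 13·16, N2·N4 = 506 = 22·23
achieved = 13·16/(22·23) = 104/253; |achieved − target| = 0 ≤ 26/6325 ✓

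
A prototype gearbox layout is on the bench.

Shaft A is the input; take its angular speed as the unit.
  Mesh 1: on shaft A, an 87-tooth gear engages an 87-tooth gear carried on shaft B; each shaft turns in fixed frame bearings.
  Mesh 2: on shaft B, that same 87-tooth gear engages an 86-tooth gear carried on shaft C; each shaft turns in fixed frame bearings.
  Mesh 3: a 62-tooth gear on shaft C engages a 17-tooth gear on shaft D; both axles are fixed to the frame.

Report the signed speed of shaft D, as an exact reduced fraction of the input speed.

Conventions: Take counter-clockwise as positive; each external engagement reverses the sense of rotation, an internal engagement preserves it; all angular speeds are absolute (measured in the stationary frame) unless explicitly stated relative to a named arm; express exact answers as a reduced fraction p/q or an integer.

3-mesh fixed-axis compound train (all bearings frame-fixed)
mesh 1 [87T→87T]: |ω|/ω_in = 1×87/87 = 1, sense flips to −
mesh 2 [87T→86T]: |ω|/ω_in = 1×87/86 = 87/86, sense flips to +
mesh 3 [62T→17T]: |ω|/ω_in = (87/86)×62/17 = 2697/731, sense flips to −
signed output speed (× input speed) = -2697/731

-2697/731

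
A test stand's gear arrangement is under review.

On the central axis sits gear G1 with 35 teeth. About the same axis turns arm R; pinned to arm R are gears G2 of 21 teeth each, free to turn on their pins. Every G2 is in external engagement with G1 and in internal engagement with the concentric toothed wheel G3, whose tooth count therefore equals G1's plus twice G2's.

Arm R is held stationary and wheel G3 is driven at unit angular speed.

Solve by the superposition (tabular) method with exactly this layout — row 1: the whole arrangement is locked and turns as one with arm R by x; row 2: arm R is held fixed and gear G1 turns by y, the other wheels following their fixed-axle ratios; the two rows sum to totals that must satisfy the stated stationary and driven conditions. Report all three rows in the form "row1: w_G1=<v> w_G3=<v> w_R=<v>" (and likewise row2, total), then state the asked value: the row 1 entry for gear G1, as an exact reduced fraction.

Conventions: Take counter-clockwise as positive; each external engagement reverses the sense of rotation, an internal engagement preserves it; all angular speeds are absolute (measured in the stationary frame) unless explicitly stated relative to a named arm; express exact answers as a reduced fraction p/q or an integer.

row1: w_G1=0 w_G3=0 w_R=0
row2: w_G1=-11/5 w_G3=1 w_R=0
total: w_G1=-11/5 w_G3=1 w_R=0
asked value: 0

topology: planetary set — G1 35T / G2 21T / G3 77T, arm = carrier (Willis)
row 1: whole set turns with the arm by x
row 2 — arm fixed, fixed-axis ratios: sun y, ring −(35/77)·y, arm 0
boundary: total ω_arm = x = 0 and total ω_ring = x − (35/77)·y = 1  ⇒  y = -11/5, x = 0
row 2 ring = −(35/77)·(-11/5) = 1
totals (row 1 + row 2): sun 0 + (-11/5) = -11/5, ring 0 + 1 = 1, arm 0 + 0 = 0
asked cell (row1, sun) = 0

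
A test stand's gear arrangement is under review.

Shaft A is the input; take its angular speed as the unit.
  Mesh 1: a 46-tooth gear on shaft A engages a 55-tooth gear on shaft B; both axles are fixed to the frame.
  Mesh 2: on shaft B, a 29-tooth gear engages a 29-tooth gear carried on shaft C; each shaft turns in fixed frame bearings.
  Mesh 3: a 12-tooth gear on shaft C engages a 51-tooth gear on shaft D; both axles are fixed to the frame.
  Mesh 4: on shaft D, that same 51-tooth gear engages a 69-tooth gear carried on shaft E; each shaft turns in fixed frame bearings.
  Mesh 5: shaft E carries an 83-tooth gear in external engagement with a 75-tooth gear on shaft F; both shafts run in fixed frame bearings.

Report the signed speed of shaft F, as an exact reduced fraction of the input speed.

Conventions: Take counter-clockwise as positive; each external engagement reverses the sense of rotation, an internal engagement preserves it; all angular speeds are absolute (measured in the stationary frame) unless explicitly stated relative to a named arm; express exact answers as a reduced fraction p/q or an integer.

-664/4125

5-mesh fixed-axis compound train (all bearings frame-fixed)
mesh 1 [46T→55T]: |ω|/ω_in = 1×46/55 = 46/55, sense flips to −
mesh 2 [29T→29T]: |ω|/ω_in = (46/55)×29/29 = 46/55, sense flips to +
mesh 3 [12T→51T]: |ω|/ω_in = (46/55)×12/51 = 184/935, sense flips to −
mesh 4 [51T→69T]: |ω|/ω_in = (184/935)×51/69 = 8/55, sense flips to +
mesh 5 [83T→75T]: |ω|/ω_in = (8/55)×83/75 = 664/4125, sense flips to −
signed output speed (× input speed) = -664/4125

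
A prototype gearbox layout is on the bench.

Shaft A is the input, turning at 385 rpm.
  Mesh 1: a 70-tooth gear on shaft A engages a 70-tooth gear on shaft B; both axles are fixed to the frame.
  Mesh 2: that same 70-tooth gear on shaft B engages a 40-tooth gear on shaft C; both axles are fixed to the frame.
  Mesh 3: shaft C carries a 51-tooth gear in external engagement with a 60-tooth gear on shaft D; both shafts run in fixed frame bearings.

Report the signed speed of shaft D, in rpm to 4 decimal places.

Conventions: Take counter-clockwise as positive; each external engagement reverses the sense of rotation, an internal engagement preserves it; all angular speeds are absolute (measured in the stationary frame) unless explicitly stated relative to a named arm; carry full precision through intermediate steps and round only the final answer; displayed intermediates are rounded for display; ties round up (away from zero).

-572.6875 rpm

topology: fixed-axis compound train — 3 meshes, A→D
mesh 1 [70T→70T]: ω = 385.0000×70/70 = 385.0000 rpm, sense flips to −
mesh 2 [70T→40T]: ω = 385.0000×70/40 = 673.7500 rpm, sense flips to +
mesh 3 [51T→60T]: ω = 673.7500×51/60 = 572.6875 rpm, sense flips to −
signed output speed = -572.6875 rpm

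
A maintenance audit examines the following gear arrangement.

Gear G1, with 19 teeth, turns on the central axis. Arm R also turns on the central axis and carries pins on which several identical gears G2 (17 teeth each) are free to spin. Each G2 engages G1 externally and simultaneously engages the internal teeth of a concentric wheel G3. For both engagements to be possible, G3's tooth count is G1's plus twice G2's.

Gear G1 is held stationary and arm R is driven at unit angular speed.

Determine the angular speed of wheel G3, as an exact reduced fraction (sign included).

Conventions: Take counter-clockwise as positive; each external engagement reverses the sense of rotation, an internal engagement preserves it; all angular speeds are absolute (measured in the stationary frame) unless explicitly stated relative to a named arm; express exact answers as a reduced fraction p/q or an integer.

class = planetary set [G3 = 19+2·17 = 53; Willis about the carrier]
ring teeth: 19 + 2·17 = 53
19(ω_sun−ω_arm) = −53(ω_ring−ω_arm),  ω_sun = 0, ω_arm = 1
ω_ring = 1 − (19/53)(0−1) = 72/53
exact speed ratio = 72/53

72/53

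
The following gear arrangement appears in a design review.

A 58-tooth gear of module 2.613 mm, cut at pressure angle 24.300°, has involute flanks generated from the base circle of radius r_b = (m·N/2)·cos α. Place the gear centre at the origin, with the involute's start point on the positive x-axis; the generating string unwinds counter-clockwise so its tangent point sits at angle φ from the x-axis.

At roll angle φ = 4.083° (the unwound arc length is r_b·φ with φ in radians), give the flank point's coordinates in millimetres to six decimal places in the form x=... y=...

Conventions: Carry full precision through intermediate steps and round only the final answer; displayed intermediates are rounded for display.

x=69.238544 y=0.008327

topology: single-mesh involute geometry — m = 2.613, N = 58
pitch radius r_p = m·N/2 = 2.613·58/2 = 75.777000
base radius r_b = r_p·cos α = 75.777000·cos 24.300° = 69.063406
roll angle φ = 4.083° = 0.07126179 rad
x = r_b·(cos φ + φ·sin φ) = 69.238544
y = r_b·(sin φ − φ·cos φ) = 0.008327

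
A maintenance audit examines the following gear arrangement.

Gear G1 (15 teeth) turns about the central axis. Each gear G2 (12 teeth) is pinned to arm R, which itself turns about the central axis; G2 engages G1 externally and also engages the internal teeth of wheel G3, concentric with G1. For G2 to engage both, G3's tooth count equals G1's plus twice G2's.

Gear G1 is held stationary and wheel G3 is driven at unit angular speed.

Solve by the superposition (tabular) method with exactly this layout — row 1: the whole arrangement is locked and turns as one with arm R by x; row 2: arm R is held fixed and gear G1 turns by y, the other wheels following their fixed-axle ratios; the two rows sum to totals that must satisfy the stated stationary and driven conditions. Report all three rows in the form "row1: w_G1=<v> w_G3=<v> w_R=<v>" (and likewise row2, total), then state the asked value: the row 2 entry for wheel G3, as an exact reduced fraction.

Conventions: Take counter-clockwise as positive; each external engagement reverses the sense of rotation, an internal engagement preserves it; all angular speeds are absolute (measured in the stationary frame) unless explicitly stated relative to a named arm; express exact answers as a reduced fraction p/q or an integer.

row1: w_G1=13/18 w_G3=13/18 w_R=13/18
row2: w_G1=-13/18 w_G3=5/18 w_R=0
total: w_G1=0 w_G3=1 w_R=13/18
asked value: 5/18

topology: planetary set — G1 15T / G2 12T / G3 39T, arm = carrier (Willis)
row 1 (train locked, turned with arm): all members turn x
row 2: sun turns y, ring = −(15/39)·y, arm 0
boundary: total ω_sun = x + y = 0 and total ω_ring = x − (15/39)·y = 1  ⇒  y = -13/18, x = 13/18
row 2 ring = −(15/39)·(-13/18) = 5/18
totals (row 1 + row 2): sun 13/18 + (-13/18) = 0, ring 13/18 + 5/18 = 1, arm 13/18 + 0 = 13/18
asked cell (row2, ring) = 5/18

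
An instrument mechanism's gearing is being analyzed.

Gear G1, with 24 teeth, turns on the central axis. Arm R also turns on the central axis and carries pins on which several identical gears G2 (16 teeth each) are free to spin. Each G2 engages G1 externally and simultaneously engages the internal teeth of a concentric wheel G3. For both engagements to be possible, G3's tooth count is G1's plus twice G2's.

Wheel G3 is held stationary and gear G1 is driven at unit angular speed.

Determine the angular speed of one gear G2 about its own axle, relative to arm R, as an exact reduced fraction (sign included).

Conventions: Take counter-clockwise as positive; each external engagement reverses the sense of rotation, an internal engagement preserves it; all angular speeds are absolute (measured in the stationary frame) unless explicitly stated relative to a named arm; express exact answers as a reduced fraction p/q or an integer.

planetary set (24T centre, 16T on arm, 56T internal) — Willis relation
ring teeth: 24 + 2·16 = 56
24(ω_sun−ω_arm) = −56(ω_ring−ω_arm),  ω_ring = 0, ω_sun = 1
24(1−ω_arm) = −56(0−ω_arm)  ⇒  80·ω_arm = 24  ⇒  ω_arm = 3/10
sun–planet mesh: 24·(1−3/10) = −16·(ω_p−ω_arm)  ⇒  ω_p−ω_arm = -21/20
exact speed ratio = -21/20

-21/20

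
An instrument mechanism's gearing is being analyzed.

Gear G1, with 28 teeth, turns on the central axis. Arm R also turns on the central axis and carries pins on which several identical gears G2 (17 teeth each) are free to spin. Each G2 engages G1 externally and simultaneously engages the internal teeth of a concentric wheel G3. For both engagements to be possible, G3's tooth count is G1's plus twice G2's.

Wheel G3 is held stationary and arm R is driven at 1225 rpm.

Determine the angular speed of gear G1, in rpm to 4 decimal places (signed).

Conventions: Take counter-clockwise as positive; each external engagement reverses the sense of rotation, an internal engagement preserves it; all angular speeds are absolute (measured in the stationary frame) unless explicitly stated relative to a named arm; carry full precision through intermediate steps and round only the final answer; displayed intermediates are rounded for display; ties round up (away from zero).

+3937.5000 rpm

class = planetary set [G3 = 28+2·17 = 62; Willis about the carrier]
normalise by the input: solve with ω_arm = 1, then scale by 1225 rpm
ring teeth: 28 + 2·17 = 62
28(ω_sun−ω_arm) = −62(ω_ring−ω_arm),  ω_ring = 0, ω_arm = 1
ω_sun = 1 − (62/28)(0−1) = 45/14
scale: ω_sun = 45/14 × 1225 rpm = +3937.5000 rpm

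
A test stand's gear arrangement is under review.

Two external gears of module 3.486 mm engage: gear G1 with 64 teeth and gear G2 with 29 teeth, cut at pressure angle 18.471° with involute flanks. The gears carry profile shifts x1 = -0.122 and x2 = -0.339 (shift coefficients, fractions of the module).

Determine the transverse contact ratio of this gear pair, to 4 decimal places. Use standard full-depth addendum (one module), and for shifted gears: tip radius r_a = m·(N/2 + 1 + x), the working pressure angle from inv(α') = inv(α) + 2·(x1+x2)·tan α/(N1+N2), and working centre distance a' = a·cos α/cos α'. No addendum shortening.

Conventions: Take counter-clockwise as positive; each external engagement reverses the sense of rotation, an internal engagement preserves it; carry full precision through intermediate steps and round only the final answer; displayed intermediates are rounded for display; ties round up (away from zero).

1.9790

topology: single-mesh involute geometry — m = 3.486, 64T/29T pair
base radii: r_b1 = 105.805302, r_b2 = 47.943028
tip radii: r_a1 = 114.612708, r_a2 = 52.851246
inv(α') = inv(18.471°) + 2·(-0.122-0.339)·tan α/(64+29) = 0.00834125  ⇒  α' = 16.56961°
a' = a·cos α / cos α' = 162.0990·cos 18.471°/cos 16.56961° = 160.409500
action lengths: √(r_a1²−r_b1²) = 44.060309, √(r_a2²−r_b2²) = 22.242309
base pitch p_b = π·m·cos α = 10.387411
CR = (44.060309 + 22.242309 − 160.409500·sin 16.56961°)/10.387411 = 1.979033
contact ratio ≈ 1.9790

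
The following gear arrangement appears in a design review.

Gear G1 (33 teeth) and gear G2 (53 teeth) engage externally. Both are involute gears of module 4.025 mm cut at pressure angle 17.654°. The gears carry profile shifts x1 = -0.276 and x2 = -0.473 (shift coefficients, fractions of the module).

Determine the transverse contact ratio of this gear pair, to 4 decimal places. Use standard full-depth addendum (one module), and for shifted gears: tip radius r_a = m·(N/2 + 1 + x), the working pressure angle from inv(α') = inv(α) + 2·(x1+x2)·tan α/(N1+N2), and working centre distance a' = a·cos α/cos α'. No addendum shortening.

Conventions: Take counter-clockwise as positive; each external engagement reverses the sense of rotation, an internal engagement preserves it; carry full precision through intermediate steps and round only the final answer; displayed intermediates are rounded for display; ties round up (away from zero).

2.2478

class = single-mesh tooth geometry [involute pair 33T × 53T, m = 4.025]
base radii: r_b1 = 63.284821, r_b2 = 101.639258
tip radii: r_a1 = 69.326600, r_a2 = 108.783675
inv(α') = inv(17.654°) + 2·(-0.276-0.473)·tan α/(33+53) = 0.00459231  ⇒  α' = 13.63088°
a' = a·cos α / cos α' = 173.0750·cos 17.654°/cos 13.63088° = 169.703942
action lengths: √(r_a1²−r_b1²) = 28.305634, √(r_a2²−r_b2²) = 38.773047
base pitch p_b = π·m·cos α = 12.049402
CR = (28.305634 + 38.773047 − 169.703942·sin 13.63088°)/12.049402 = 2.247849
contact ratio ≈ 2.2478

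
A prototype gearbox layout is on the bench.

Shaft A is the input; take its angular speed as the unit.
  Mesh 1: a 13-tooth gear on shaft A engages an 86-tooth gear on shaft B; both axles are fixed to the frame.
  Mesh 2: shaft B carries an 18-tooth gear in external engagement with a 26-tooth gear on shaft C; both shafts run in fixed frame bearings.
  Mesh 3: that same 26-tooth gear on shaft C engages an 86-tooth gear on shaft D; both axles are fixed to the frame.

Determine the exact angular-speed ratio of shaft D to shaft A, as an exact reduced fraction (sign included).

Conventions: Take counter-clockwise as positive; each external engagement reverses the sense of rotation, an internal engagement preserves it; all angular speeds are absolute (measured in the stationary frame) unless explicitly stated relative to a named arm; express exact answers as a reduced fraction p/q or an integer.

-117/3698

class = fixed-axis compound train [3 meshes; 3 ratios multiply, 3 sense flips]
mesh 1 [13T→86T]: running ratio 13/86, sense −
mesh 2 [18T→26T]: running ratio 9/86, sense +
mesh 3 [26T→86T]: running ratio 117/3698, sense −
ω_out/ω_in = -117/3698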